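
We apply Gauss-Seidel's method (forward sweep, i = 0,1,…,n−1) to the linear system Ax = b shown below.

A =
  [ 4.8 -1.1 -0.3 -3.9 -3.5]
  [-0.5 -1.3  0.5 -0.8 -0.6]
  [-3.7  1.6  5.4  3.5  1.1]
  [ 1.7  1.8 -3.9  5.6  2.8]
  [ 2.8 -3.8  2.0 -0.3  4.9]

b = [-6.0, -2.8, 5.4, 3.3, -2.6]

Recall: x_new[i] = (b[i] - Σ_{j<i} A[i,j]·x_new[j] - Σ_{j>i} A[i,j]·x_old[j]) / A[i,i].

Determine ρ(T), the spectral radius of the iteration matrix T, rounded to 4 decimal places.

1.4886

Split A = D + L + U, D = diag(4.8, -1.3, 5.4, 5.6, 4.9).
GS T = -(D+L)⁻¹U: row 0 first, T[0,3] = -(-3.9)/(4.8) = +0.8125; later rows by forward substitution.
  T[0,:] = [+0.0000  +0.2292  +0.0625  +0.8125  +0.7292]
  T[1,:] = [+0.0000  -0.0881  +0.3606  -0.9279  -0.7420]
  T[2,:] = [+0.0000  +0.1831  -0.0640  +0.1835  +0.5158]
  T[3,:] = [+0.0000  +0.0863  -0.1795  +0.1794  -0.1237]
  T[4,:] = [+0.0000  -0.2688  +0.2591  -1.2478  -1.2102]
|roots of det(T-λI)|: 1.4886, 0.3246, 0.1935, 0.1746, 0.0000.
ρ(T) = max|λ| = 1.4886; 1.4886 > 1 ⇒ diverges.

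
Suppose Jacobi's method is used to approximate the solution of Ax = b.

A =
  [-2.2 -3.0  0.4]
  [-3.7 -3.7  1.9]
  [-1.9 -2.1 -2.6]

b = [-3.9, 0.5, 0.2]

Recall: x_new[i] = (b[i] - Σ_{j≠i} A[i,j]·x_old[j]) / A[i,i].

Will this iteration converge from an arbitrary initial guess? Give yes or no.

Write A = D+L+U with D = diag(-2.2, -3.7, -2.6).
Jacobi: T = -D⁻¹(L+U), T[1,0] = -(-3.7)/(-3.7) = -1.0000; T[1,1] = 0.
  T[0,:] = [+0.0000, -1.3636, +0.1818]
  T[1,:] = [-1.0000, +0.0000, +0.5135]
  T[2,:] = [-0.7308, -0.8077, +0.0000]
eigenvalue magnitudes: 1.1735, 0.7491, 0.7491.
spectral radius ρ = 1.1735; 1.1735 > 1: divergent.

no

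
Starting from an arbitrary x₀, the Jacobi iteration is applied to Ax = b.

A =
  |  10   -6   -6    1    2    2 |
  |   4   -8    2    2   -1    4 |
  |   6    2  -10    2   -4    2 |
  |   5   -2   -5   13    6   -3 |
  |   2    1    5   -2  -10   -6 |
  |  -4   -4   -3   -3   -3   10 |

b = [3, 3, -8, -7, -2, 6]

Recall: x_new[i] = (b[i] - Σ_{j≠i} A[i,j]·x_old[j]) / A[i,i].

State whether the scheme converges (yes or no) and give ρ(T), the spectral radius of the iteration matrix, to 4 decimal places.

no, ρ = 1.1259

Write A = D+L+U with D = diag(10, -8, -10, 13, -10, 10).
Jacobi: T = -D⁻¹(L+U), T[4,0] = -(2)/(-10) = +0.2000; T[4,4] = 0.
  T[0,:] = [+0.0000 +0.6000 +0.6000 -0.1000 -0.2000 -0.2000]
  T[1,:] = [+0.5000 +0.0000 +0.2500 +0.2500 -0.1250 +0.5000]
  T[2,:] = [+0.6000 +0.2000 +0.0000 +0.2000 -0.4000 +0.2000]
  T[3,:] = [-0.3846 +0.1538 +0.3846 +0.0000 -0.4615 +0.2308]
  T[4,:] = [+0.2000 +0.1000 +0.5000 -0.2000 +0.0000 -0.6000]
  T[5,:] = [+0.4000 +0.4000 +0.3000 +0.3000 +0.3000 +0.0000]
|roots of det(T-λI)|: 1.1259, 0.7579, 0.5354, 0.5354, 0.4454, 0.2331.
spectral radius ρ = 1.1259; 1.1259 > 1 ⇒ diverges.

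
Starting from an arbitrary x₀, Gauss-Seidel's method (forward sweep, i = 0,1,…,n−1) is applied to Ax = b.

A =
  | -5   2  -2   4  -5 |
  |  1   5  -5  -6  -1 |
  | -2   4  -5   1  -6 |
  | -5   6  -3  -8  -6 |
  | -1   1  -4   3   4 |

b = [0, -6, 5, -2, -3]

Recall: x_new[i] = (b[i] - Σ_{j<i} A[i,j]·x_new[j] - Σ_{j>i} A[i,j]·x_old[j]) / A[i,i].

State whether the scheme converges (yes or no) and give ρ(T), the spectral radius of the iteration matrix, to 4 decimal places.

no, ρ = 1.3539

Diagonal D = diag(-5, 5, -5, -8, 4); L, U strict lower/upper.
Gauss-Seidel: T = -(D+L)⁻¹U, row 0 first, T[0,3] = -(4)/(-5) = +0.8000; later rows by forward substitution.
  T[0,:] = [+0.0000, +0.4000, -0.4000, +0.8000, -1.0000]
  T[1,:] = [+0.0000, -0.0800, +1.0800, +1.0400, +0.4000]
  T[2,:] = [+0.0000, -0.2240, +1.0240, +0.7120, -0.4800]
  T[3,:] = [+0.0000, -0.2260, +0.6760, +0.0130, +0.3550]
  T[4,:] = [+0.0000, +0.0655, +0.1470, +0.6422, -1.0963]
|eigenvalues of T|: 1.3539, 0.7340, 0.5102, 0.0296, 0.0000.
spectral radius ρ = 1.3539; 1.3539 > 1, so it fails to converge.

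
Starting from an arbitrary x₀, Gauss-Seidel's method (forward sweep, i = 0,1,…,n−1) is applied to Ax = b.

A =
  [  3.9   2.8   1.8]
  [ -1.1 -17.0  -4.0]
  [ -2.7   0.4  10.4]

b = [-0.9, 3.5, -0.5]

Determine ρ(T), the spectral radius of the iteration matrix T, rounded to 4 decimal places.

Write A = D+L+U with D = diag(3.9, -17, 10.4).
GS T = -(D+L)⁻¹U: row 0 first, T[0,1] = -(2.8)/(3.9) = -0.7179; later rows by forward substitution.
  T[0,:] = [+0.0000  -0.7179  -0.4615]
  T[1,:] = [+0.0000  +0.0465  -0.2054]
  T[2,:] = [+0.0000  -0.1882  -0.1119]
moduli |λ_i(T)| = 0.2447, 0.1792, 0.0000.
ρ(T) = max|λ| = 0.2447; 0.2447 < 1 ⇒ converges.

0.2447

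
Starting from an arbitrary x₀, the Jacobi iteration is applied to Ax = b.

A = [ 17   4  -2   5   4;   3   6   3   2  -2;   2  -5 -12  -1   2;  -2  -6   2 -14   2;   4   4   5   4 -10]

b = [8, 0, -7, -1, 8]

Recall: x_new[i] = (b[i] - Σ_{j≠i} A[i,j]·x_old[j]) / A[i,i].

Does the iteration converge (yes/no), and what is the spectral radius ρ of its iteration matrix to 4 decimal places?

Write A = D+L+U with D = diag(17, 6, -12, -14, -10).
Jacobi T = -D⁻¹(L+U): T[2,4] = -(2)/(-12) = +0.1667; T[2,2] = 0.
  T[0,:] = [+0.0000  -0.2353  +0.1176  -0.2941  -0.2353]
  T[1,:] = [-0.5000  +0.0000  -0.5000  -0.3333  +0.3333]
  T[2,:] = [+0.1667  -0.4167  +0.0000  -0.0833  +0.1667]
  T[3,:] = [-0.1429  -0.4286  +0.1429  +0.0000  +0.1429]
  T[4,:] = [+0.4000  +0.4000  +0.5000  +0.4000  +0.0000]
eigenvalue magnitudes: 0.9154, 0.5188, 0.5188, 0.2884, 0.2215.
spectral radius ρ = 0.9154; 0.9154 < 1, so it converges for any x₀.

yes, ρ = 0.9154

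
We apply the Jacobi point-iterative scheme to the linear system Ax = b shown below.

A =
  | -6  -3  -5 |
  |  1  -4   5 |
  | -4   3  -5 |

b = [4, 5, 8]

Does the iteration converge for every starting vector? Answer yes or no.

no

A = D + L + U where D = diag(-6, -4, -5).
T_J = -D⁻¹(L+U): T[0,2] = -(-5)/(-6) = -0.8333; T[0,0] = 0.
  T[0,:] = [+0.0000  -0.5000  -0.8333]
  T[1,:] = [+0.2500  +0.0000  +1.2500]
  T[2,:] = [-0.8000  +0.6000  +0.0000]
|eigenvalues of T|: 1.2606, 0.9462, 0.3144.
ρ(T) = max|λ| = 1.2606; 1.2606 > 1, so it fails to converge.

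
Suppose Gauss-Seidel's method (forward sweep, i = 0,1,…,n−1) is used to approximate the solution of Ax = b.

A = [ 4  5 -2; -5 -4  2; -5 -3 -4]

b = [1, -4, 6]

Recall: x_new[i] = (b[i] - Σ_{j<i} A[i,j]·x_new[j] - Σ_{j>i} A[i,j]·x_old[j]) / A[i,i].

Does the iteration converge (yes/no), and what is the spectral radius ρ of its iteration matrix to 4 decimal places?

no, ρ = 1.5389

A = D + L + U where D = diag(4, -4, -4).
T_GS = -(D+L)⁻¹U: row 0 first, T[0,2] = -(-2)/(4) = +0.5000; later rows by forward substitution.
  T[0,:] = [+0.0000 -1.2500 +0.5000]
  T[1,:] = [+0.0000 +1.5625 -0.1250]
  T[2,:] = [+0.0000 +0.3906 -0.5312]
eigenvalue magnitudes: 1.5389, 0.5077, 0.0000.
spectral radius ρ = 1.5389; 1.5389 > 1 ⇒ diverges.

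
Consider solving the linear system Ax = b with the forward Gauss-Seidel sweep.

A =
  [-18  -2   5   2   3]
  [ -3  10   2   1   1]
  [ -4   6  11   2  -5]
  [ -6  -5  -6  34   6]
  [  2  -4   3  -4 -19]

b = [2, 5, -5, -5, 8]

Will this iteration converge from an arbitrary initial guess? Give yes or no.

Write A = D+L+U with D = diag(-18, 10, 11, 34, -19).
Gauss-Seidel: T = -(D+L)⁻¹U, row 0 first, T[0,1] = -(-2)/(-18) = -0.1111; later rows by forward substitution.
  T[0,:] = [+0.0000 -0.1111 +0.2778 +0.1111 +0.1667]
  T[1,:] = [+0.0000 -0.0333 -0.1167 -0.0667 -0.0500]
  T[2,:] = [+0.0000 -0.0222 +0.1646 -0.1051 +0.5424]
  T[3,:] = [+0.0000 -0.0284 +0.0609 -0.0087 -0.0587]
  T[4,:] = [+0.0000 -0.0022 +0.0670 +0.0110 +0.1261]
|eigenvalues of T|: 0.3365, 0.0695, 0.0566, 0.0566, 0.0000.
ρ = 0.3365; 0.3365 < 1, so it converges for any x₀.

yes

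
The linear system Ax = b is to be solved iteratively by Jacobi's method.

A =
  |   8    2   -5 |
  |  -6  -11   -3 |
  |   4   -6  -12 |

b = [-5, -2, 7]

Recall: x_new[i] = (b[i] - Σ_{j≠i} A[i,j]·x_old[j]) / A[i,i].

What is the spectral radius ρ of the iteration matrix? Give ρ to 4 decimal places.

0.8428

A = D + L + U where D = diag(8, -11, -12).
T_J = -D⁻¹(L+U): T[2,0] = -(4)/(-12) = +0.3333; T[2,2] = 0.
  T[0,:] = [+0.0000  -0.2500  +0.6250]
  T[1,:] = [-0.5455  +0.0000  -0.2727]
  T[2,:] = [+0.3333  -0.5000  +0.0000]
|eigenvalues of T|: 0.8428, 0.4788, 0.4788.
ρ = 0.8428; 0.8428 < 1, so it converges for any x₀.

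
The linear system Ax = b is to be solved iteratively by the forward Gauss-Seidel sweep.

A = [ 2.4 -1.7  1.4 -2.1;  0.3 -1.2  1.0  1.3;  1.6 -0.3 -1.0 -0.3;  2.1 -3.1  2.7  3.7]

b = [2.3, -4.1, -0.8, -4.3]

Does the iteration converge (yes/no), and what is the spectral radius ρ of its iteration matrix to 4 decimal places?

no, ρ = 1.4539

Split A = D + L + U, D = diag(2.4, -1.2, -1, 3.7).
GS T = -(D+L)⁻¹U: row 0 first, T[0,1] = -(-1.7)/(2.4) = +0.7083; later rows by forward substitution.
  T[0,:] = [+0.0000, +0.7083, -0.5833, +0.8750]
  T[1,:] = [+0.0000, +0.1771, +0.6875, +1.3021]
  T[2,:] = [+0.0000, +1.0802, -1.1396, +0.7094]
  T[3,:] = [+0.0000, -1.0419, +1.7387, +0.0767]
|λ(T)| sorted: 1.4539, 0.6710, 0.1030, 0.0000.
ρ(T) = max|λ| = 1.4539; 1.4539 > 1: divergent.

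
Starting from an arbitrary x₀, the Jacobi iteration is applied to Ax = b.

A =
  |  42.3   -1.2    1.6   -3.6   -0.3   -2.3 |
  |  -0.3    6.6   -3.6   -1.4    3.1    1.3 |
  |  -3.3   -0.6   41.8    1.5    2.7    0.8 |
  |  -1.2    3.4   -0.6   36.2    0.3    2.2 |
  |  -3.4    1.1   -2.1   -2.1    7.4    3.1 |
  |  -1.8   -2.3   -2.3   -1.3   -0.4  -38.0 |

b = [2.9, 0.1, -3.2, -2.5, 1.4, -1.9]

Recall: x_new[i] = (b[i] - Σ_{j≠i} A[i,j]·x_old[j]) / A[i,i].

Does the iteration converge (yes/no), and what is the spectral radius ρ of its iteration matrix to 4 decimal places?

yes, ρ = 0.2783

Diagonal D = diag(42.3, 6.6, 41.8, 36.2, 7.4, -38); L, U strict lower/upper.
Jacobi: T = -D⁻¹(L+U), T[4,3] = -(-2.1)/(7.4) = +0.2838; T[4,4] = 0.
  T[0,:] = [+0.0000 +0.0284 -0.0378 +0.0851 +0.0071 +0.0544]
  T[1,:] = [+0.0455 +0.0000 +0.5455 +0.2121 -0.4697 -0.1970]
  T[2,:] = [+0.0789 +0.0144 +0.0000 -0.0359 -0.0646 -0.0191]
  T[3,:] = [+0.0331 -0.0939 +0.0166 +0.0000 -0.0083 -0.0608]
  T[4,:] = [+0.4595 -0.1486 +0.2838 +0.2838 +0.0000 -0.4189]
  T[5,:] = [-0.0474 -0.0605 -0.0605 -0.0342 -0.0105 +0.0000]
|roots of det(T-λI)|: 0.2783, 0.1991, 0.1991, 0.1604, 0.1604, 0.0352.
ρ = 0.2783; 0.2783 < 1 ⇒ converges.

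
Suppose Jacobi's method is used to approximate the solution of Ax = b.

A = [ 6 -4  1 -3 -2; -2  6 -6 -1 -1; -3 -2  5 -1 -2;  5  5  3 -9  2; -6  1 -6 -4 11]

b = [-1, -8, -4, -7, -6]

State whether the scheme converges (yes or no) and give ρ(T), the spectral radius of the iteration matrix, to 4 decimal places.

no, ρ = 1.5224

Write A = D+L+U with D = diag(6, 6, 5, -9, 11).
Jacobi T = -D⁻¹(L+U): T[2,4] = -(-2)/(5) = +0.4000; T[2,2] = 0.
  T[0,:] = [+0.0000, +0.6667, -0.1667, +0.5000, +0.3333]
  T[1,:] = [+0.3333, +0.0000, +1.0000, +0.1667, +0.1667]
  T[2,:] = [+0.6000, +0.4000, +0.0000, +0.2000, +0.4000]
  T[3,:] = [+0.5556, +0.5556, +0.3333, +0.0000, +0.2222]
  T[4,:] = [+0.5455, -0.0909, +0.5455, +0.3636, +0.0000]
eigenvalue magnitudes: 1.5224, 0.6381, 0.6381, 0.3290, 0.3290.
ρ(T) = max|λ| = 1.5224; 1.5224 > 1, so it fails to converge.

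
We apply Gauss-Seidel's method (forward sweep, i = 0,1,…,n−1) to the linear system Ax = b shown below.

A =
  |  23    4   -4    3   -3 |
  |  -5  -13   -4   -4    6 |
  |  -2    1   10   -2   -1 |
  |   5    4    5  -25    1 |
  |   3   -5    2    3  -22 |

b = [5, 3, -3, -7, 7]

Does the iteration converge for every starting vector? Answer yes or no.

yes

Let D = diag(23, -13, 10, -25, -22); L, U the strict triangles.
T_GS = -(D+L)⁻¹U: row 0 first, T[0,4] = -(-3)/(23) = +0.1304; later rows by forward substitution.
  T[0,:] = [+0.0000, -0.1739, +0.1739, -0.1304, +0.1304]
  T[1,:] = [+0.0000, +0.0669, -0.3746, -0.2575, +0.4114]
  T[2,:] = [+0.0000, -0.0415, +0.0722, +0.1997, +0.0849]
  T[3,:] = [+0.0000, -0.0324, -0.0107, -0.0274, +0.1489]
  T[4,:] = [+0.0000, -0.0471, +0.1140, +0.0552, -0.0477]
|eigenvalues of T|: 0.2586, 0.1550, 0.1550, 0.0094, 0.0000.
ρ = 0.2586; 0.2586 < 1: convergent.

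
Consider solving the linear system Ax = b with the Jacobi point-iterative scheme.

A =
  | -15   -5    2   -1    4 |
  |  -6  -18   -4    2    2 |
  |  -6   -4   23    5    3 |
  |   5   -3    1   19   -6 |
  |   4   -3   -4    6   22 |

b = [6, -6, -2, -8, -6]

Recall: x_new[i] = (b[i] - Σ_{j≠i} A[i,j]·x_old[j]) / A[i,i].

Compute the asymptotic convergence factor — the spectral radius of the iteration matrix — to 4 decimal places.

0.5019

Split A = D + L + U, D = diag(-15, -18, 23, 19, 22).
Jacobi T = -D⁻¹(L+U): T[2,3] = -(5)/(23) = -0.2174; T[2,2] = 0.
  T[0,:] = [+0.0000 -0.3333 +0.1333 -0.0667 +0.2667]
  T[1,:] = [-0.3333 +0.0000 -0.2222 +0.1111 +0.1111]
  T[2,:] = [+0.2609 +0.1739 +0.0000 -0.2174 -0.1304]
  T[3,:] = [-0.2632 +0.1579 -0.0526 +0.0000 +0.3158]
  T[4,:] = [-0.1818 +0.1364 +0.1818 -0.2727 +0.0000]
moduli |λ_i(T)| = 0.5019, 0.3605, 0.3605, 0.2425, 0.2425.
ρ(T) = max|λ| = 0.5019; 0.5019 < 1 ⇒ converges.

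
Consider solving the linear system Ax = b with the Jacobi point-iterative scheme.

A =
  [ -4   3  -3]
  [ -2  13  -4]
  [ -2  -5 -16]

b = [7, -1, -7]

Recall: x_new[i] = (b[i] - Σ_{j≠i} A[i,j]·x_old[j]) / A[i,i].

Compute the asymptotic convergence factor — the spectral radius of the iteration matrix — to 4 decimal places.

Diagonal D = diag(-4, 13, -16); L, U strict lower/upper.
Jacobi T = -D⁻¹(L+U): T[0,2] = -(-3)/(-4) = -0.7500; T[0,0] = 0.
  T[0,:] = [+0.0000, +0.7500, -0.7500]
  T[1,:] = [+0.1538, +0.0000, +0.3077]
  T[2,:] = [-0.1250, -0.3125, +0.0000]
|λ(T)| sorted: 0.3644, 0.2980, 0.0664.
ρ(T) = max|λ| = 0.3644; 0.3644 < 1 ⇒ converges.

0.3644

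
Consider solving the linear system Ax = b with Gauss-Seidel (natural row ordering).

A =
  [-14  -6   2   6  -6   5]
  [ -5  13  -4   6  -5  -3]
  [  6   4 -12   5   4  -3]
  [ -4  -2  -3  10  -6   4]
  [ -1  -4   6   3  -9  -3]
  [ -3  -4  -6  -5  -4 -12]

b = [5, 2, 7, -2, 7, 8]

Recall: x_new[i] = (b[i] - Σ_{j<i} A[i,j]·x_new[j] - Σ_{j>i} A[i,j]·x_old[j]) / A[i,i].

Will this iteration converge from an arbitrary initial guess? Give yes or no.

Split A = D + L + U, D = diag(-14, 13, -12, 10, -9, -12).
Gauss-Seidel: T = -(D+L)⁻¹U, row 0 first, T[0,5] = -(5)/(-14) = +0.3571; later rows by forward substitution.
  T[0,:] = [+0.0000  -0.4286  +0.1429  +0.4286  -0.4286  +0.3571]
  T[1,:] = [+0.0000  -0.1648  +0.3626  -0.2967  +0.2198  +0.3681]
  T[2,:] = [+0.0000  -0.2692  +0.1923  +0.5321  +0.1923  +0.0513]
  T[3,:] = [+0.0000  -0.2852  +0.1874  +0.2717  +0.5302  -0.1681]
  T[4,:] = [+0.0000  -0.1537  +0.0136  +0.5295  +0.2549  -0.5585]
  T[5,:] = [+0.0000  +0.4667  -0.3354  -0.5640  -0.3682  +0.0186]
|λ(T)| sorted: 1.2370, 0.5683, 0.2266, 0.2266, 0.0761, 0.0000.
ρ(T) = max|λ| = 1.2370; 1.2370 > 1 ⇒ diverges.

no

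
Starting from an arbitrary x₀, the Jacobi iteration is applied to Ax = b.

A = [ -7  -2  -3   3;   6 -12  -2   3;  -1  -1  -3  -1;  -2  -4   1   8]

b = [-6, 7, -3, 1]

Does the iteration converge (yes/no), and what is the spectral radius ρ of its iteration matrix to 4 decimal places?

Let D = diag(-7, -12, -3, 8); L, U the strict triangles.
T_J = -D⁻¹(L+U): T[3,1] = -(-4)/(8) = +0.5000; T[3,3] = 0.
  T[0,:] = [+0.0000, -0.2857, -0.4286, +0.4286]
  T[1,:] = [+0.5000, +0.0000, -0.1667, +0.2500]
  T[2,:] = [-0.3333, -0.3333, +0.0000, -0.3333]
  T[3,:] = [+0.2500, +0.5000, -0.1250, +0.0000]
|λ(T)| sorted: 0.8228, 0.4571, 0.4571, 0.2366.
spectral radius ρ = 0.8228; 0.8228 < 1 ⇒ converges.

yes, ρ = 0.8228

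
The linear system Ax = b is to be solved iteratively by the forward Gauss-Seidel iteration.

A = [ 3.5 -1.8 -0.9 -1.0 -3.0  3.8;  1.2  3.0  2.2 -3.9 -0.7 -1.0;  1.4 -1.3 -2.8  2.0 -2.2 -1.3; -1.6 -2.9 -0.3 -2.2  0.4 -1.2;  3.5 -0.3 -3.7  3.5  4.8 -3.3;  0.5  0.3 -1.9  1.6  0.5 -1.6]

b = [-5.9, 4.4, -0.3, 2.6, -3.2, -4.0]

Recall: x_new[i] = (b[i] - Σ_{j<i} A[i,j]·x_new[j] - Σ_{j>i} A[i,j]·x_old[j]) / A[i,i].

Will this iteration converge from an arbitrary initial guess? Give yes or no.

no

Write A = D+L+U with D = diag(3.5, 3, -2.8, -2.2, 4.8, -1.6).
GS T = -(D+L)⁻¹U: row 0 first, T[0,3] = -(-1)/(3.5) = +0.2857; later rows by forward substitution.
  T[0,:] = [+0.0000  +0.5143  +0.2571  +0.2857  +0.8571  -1.0857]
  T[1,:] = [+0.0000  -0.2057  -0.8362  +1.1857  -0.1095  +0.7676]
  T[2,:] = [+0.0000  +0.3527  +0.5168  +0.3066  -0.3063  -1.3635]
  T[3,:] = [+0.0000  -0.1509  +0.8448  -1.8126  -0.2554  -0.5818]
  T[4,:] = [+0.0000  -0.0060  -0.4574  +1.4238  -0.6817  +0.9003]
  T[5,:] = [+0.0000  -0.4494  +0.0117  -1.4202  +0.1426  +1.1234]
eigenvalue magnitudes: 1.6224, 1.3484, 1.3484, 0.1359, 0.0263, 0.0000.
ρ(T) = max|λ| = 1.6224; 1.6224 > 1, so it fails to converge.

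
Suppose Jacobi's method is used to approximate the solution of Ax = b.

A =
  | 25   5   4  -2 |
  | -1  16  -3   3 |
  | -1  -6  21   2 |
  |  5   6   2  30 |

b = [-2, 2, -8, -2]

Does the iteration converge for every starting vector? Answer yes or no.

Diagonal D = diag(25, 16, 21, 30); L, U strict lower/upper.
Jacobi: T = -D⁻¹(L+U), T[3,1] = -(6)/(30) = -0.2000; T[3,3] = 0.
  T[0,:] = [+0.0000 -0.2000 -0.1600 +0.0800]
  T[1,:] = [+0.0625 +0.0000 +0.1875 -0.1875]
  T[2,:] = [+0.0476 +0.2857 +0.0000 -0.0952]
  T[3,:] = [-0.1667 -0.2000 -0.0667 +0.0000]
eigenvalue magnitudes: 0.2670, 0.2232, 0.2232, 0.1121.
ρ(T) = max|λ| = 0.2670; 0.2670 < 1 ⇒ converges.

yes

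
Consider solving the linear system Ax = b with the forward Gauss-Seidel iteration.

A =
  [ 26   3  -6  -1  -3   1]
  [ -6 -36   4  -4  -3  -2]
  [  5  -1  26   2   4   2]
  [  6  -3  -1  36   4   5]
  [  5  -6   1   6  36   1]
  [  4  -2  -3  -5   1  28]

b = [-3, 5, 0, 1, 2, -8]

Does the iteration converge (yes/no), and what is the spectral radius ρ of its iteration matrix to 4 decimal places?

yes, ρ = 0.1651

A = D + L + U where D = diag(26, -36, 26, 36, 36, 28).
T_GS = -(D+L)⁻¹U: row 0 first, T[0,3] = -(-1)/(26) = +0.0385; later rows by forward substitution.
  T[0,:] = [+0.0000, -0.1154, +0.2308, +0.0385, +0.1154, -0.0385]
  T[1,:] = [+0.0000, +0.0192, +0.0726, -0.1175, -0.1026, -0.0491]
  T[2,:] = [+0.0000, +0.0229, -0.0416, -0.0888, -0.1800, -0.0714]
  T[3,:] = [+0.0000, +0.0215, -0.0336, -0.0187, -0.1439, -0.1386]
  T[4,:] = [+0.0000, +0.0150, -0.0132, -0.0193, -0.0041, -0.0056]
  T[5,:] = [+0.0000, +0.0236, -0.0378, -0.0261, -0.0686, -0.0302]
|λ(T)| sorted: 0.1651, 0.0610, 0.0523, 0.0523, 0.0158, 0.0000.
ρ = 0.1651; 0.1651 < 1 ⇒ converges.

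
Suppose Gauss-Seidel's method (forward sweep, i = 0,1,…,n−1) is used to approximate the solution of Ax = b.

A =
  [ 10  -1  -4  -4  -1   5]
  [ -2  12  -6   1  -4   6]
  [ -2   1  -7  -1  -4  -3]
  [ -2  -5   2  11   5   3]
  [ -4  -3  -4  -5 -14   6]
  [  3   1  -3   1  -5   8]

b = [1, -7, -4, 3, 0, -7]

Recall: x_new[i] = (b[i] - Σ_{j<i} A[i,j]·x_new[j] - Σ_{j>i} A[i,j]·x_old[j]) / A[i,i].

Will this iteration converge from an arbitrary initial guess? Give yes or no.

Let D = diag(10, 12, -7, 11, -14, 8); L, U the strict triangles.
GS T = -(D+L)⁻¹U: row 0 first, T[0,5] = -(5)/(10) = -0.5000; later rows by forward substitution.
  T[0,:] = [+0.0000, +0.1000, +0.4000, +0.4000, +0.1000, -0.5000]
  T[1,:] = [+0.0000, +0.0167, +0.5667, -0.0167, +0.3500, -0.5833]
  T[2,:] = [+0.0000, -0.0262, -0.0333, -0.2595, -0.5500, -0.3690]
  T[3,:] = [+0.0000, +0.0305, +0.3364, +0.1123, -0.1773, -0.5617]
  T[4,:] = [+0.0000, -0.0356, -0.3463, -0.0767, +0.1169, +1.0025]
  T[5,:] = [+0.0000, -0.0754, -0.4918, -0.3072, -0.1923, +0.8188]
eigenvalue magnitudes: 1.2089, 0.3218, 0.3218, 0.0779, 0.0535, 0.0000.
spectral radius ρ = 1.2089; 1.2089 > 1 ⇒ diverges.

no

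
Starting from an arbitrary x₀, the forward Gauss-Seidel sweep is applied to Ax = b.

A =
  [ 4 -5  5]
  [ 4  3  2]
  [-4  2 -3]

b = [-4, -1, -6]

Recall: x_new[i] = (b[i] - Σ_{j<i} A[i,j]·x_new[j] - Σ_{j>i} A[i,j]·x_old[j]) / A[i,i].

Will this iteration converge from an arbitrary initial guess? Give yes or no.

no

Diagonal D = diag(4, 3, -3); L, U strict lower/upper.
GS T = -(D+L)⁻¹U: row 0 first, T[0,2] = -(5)/(4) = -1.2500; later rows by forward substitution.
  T[0,:] = [+0.0000 +1.2500 -1.2500]
  T[1,:] = [+0.0000 -1.6667 +1.0000]
  T[2,:] = [+0.0000 -2.7778 +2.3333]
moduli |λ_i(T)| = 1.4389, 0.7722, 0.0000.
ρ = 1.4389; 1.4389 > 1: divergent.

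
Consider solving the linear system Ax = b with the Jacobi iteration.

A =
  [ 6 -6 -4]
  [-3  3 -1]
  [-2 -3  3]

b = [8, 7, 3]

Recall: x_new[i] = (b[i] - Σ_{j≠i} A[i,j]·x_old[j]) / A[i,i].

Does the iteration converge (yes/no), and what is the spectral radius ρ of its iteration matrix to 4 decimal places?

Split A = D + L + U, D = diag(6, 3, 3).
T_J = -D⁻¹(L+U): T[2,0] = -(-2)/(3) = +0.6667; T[2,2] = 0.
  T[0,:] = [+0.0000  +1.0000  +0.6667]
  T[1,:] = [+1.0000  +0.0000  +0.3333]
  T[2,:] = [+0.6667  +1.0000  +0.0000]
moduli |λ_i(T)| = 1.5352, 0.8685, 0.6667.
spectral radius ρ = 1.5352; 1.5352 > 1: divergent.

no, ρ = 1.5352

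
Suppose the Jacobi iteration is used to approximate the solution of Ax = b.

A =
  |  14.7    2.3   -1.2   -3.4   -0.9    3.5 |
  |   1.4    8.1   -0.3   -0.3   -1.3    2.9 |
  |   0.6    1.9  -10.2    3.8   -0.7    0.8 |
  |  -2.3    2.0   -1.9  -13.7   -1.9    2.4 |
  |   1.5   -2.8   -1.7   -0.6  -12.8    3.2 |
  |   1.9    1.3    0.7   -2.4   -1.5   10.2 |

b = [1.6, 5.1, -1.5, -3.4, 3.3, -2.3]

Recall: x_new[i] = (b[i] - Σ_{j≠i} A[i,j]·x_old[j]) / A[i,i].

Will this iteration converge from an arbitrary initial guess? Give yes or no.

yes

Write A = D+L+U with D = diag(14.7, 8.1, -10.2, -13.7, -12.8, 10.2).
T_J = -D⁻¹(L+U): T[2,0] = -(0.6)/(-10.2) = +0.0588; T[2,2] = 0.
  T[0,:] = [+0.0000, -0.1565, +0.0816, +0.2313, +0.0612, -0.2381]
  T[1,:] = [-0.1728, +0.0000, +0.0370, +0.0370, +0.1605, -0.3580]
  T[2,:] = [+0.0588, +0.1863, +0.0000, +0.3725, -0.0686, +0.0784]
  T[3,:] = [-0.1679, +0.1460, -0.1387, +0.0000, -0.1387, +0.1752]
  T[4,:] = [+0.1172, -0.2188, -0.1328, -0.0469, +0.0000, +0.2500]
  T[5,:] = [-0.1863, -0.1275, -0.0686, +0.2353, +0.1471, +0.0000]
eigenvalue magnitudes: 0.5228, 0.3095, 0.3095, 0.3079, 0.1267, 0.1267.
spectral radius ρ = 0.5228; 0.5228 < 1: convergent.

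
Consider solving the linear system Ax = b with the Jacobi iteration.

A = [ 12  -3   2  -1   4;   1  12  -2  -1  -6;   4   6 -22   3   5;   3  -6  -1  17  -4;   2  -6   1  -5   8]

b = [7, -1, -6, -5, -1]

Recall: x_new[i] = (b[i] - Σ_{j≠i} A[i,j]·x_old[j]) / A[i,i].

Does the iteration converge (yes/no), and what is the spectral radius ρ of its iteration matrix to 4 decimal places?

A = D + L + U where D = diag(12, 12, -22, 17, 8).
Jacobi: T = -D⁻¹(L+U), T[0,1] = -(-3)/(12) = +0.2500; T[0,0] = 0.
  T[0,:] = [+0.0000 +0.2500 -0.1667 +0.0833 -0.3333]
  T[1,:] = [-0.0833 +0.0000 +0.1667 +0.0833 +0.5000]
  T[2,:] = [+0.1818 +0.2727 +0.0000 +0.1364 +0.2273]
  T[3,:] = [-0.1765 +0.3529 +0.0588 +0.0000 +0.2353]
  T[4,:] = [-0.2500 +0.7500 -0.1250 +0.6250 +0.0000]
moduli |λ_i(T)| = 0.9093, 0.4302, 0.4302, 0.0643, 0.0643.
ρ = 0.9093; 0.9093 < 1, so it converges for any x₀.

yes, ρ = 0.9093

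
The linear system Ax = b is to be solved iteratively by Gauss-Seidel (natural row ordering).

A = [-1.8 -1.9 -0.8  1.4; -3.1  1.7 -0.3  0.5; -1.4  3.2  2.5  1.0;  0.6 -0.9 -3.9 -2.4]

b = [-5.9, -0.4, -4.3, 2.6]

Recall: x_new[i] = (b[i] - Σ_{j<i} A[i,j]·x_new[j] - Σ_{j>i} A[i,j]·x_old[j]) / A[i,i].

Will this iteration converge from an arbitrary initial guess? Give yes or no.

A = D + L + U where D = diag(-1.8, 1.7, 2.5, -2.4).
T_GS = -(D+L)⁻¹U: row 0 first, T[0,2] = -(-0.8)/(-1.8) = -0.4444; later rows by forward substitution.
  T[0,:] = [+0.0000  -1.0556  -0.4444  +0.7778]
  T[1,:] = [+0.0000  -1.9248  -0.6340  +1.1242]
  T[2,:] = [+0.0000  +1.8727  +0.5626  -1.4034]
  T[3,:] = [+0.0000  -2.5852  -0.7876  +2.0534]
moduli |λ_i(T)| = 1.3581, 0.6457, 0.0212, 0.0000.
spectral radius ρ = 1.3581; 1.3581 > 1: divergent.

no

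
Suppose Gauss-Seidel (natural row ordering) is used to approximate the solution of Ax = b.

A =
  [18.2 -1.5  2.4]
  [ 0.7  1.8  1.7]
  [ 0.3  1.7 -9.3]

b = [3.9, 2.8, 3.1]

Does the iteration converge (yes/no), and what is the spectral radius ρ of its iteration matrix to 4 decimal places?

A = D + L + U where D = diag(18.2, 1.8, -9.3).
T_GS = -(D+L)⁻¹U: row 0 first, T[0,1] = -(-1.5)/(18.2) = +0.0824; later rows by forward substitution.
  T[0,:] = [+0.0000, +0.0824, -0.1319]
  T[1,:] = [+0.0000, -0.0321, -0.8932]
  T[2,:] = [+0.0000, -0.0032, -0.1675]
|roots of det(T-λI)|: 0.1861, 0.0135, 0.0000.
spectral radius ρ = 0.1861; 0.1861 < 1, so it converges for any x₀.

yes, ρ = 0.1861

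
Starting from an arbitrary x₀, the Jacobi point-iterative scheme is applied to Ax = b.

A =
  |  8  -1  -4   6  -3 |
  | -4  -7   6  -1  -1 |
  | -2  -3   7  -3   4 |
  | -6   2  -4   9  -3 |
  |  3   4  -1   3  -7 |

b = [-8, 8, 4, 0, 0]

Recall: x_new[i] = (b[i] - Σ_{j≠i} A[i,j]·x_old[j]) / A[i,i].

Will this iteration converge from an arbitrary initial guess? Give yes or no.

Diagonal D = diag(8, -7, 7, 9, -7); L, U strict lower/upper.
Jacobi: T = -D⁻¹(L+U), T[1,3] = -(-1)/(-7) = -0.1429; T[1,1] = 0.
  T[0,:] = [+0.0000  +0.1250  +0.5000  -0.7500  +0.3750]
  T[1,:] = [-0.5714  +0.0000  +0.8571  -0.1429  -0.1429]
  T[2,:] = [+0.2857  +0.4286  +0.0000  +0.4286  -0.5714]
  T[3,:] = [+0.6667  -0.2222  +0.4444  +0.0000  +0.3333]
  T[4,:] = [+0.4286  +0.5714  -0.1429  +0.4286  +0.0000]
eigenvalue magnitudes: 1.2857, 0.7079, 0.7079, 0.5878, 0.5878.
spectral radius ρ = 1.2857; 1.2857 > 1, so it fails to converge.

no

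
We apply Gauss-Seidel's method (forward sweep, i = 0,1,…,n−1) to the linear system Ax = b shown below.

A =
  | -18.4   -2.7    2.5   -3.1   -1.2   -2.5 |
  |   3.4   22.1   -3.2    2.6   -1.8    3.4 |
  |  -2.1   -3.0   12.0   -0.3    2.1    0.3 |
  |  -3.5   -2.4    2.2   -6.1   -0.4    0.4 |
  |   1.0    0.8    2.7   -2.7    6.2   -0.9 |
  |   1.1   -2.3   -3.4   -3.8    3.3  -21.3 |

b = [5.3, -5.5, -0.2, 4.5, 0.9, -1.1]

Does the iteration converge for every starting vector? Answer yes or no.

Diagonal D = diag(-18.4, 22.1, 12, -6.1, 6.2, -21.3); L, U strict lower/upper.
GS T = -(D+L)⁻¹U: row 0 first, T[0,2] = -(2.5)/(-18.4) = +0.1359; later rows by forward substitution.
  T[0,:] = [+0.0000, -0.1467, +0.1359, -0.1685, -0.0652, -0.1359]
  T[1,:] = [+0.0000, +0.0226, +0.1239, -0.0917, +0.0915, -0.1329]
  T[2,:] = [+0.0000, -0.0200, +0.0548, -0.0274, -0.1635, -0.0820]
  T[3,:] = [+0.0000, +0.0681, -0.1070, +0.1229, -0.1231, +0.1663]
  T[4,:] = [+0.0000, +0.0591, -0.1083, +0.1045, +0.0163, +0.2923]
  T[5,:] = [+0.0000, -0.0098, -0.0128, -0.0002, +0.0374, +0.0361]
|λ(T)| sorted: 0.2159, 0.0722, 0.0668, 0.0668, 0.0038, 0.0000.
ρ = 0.2159; 0.2159 < 1, so it converges for any x₀.

yes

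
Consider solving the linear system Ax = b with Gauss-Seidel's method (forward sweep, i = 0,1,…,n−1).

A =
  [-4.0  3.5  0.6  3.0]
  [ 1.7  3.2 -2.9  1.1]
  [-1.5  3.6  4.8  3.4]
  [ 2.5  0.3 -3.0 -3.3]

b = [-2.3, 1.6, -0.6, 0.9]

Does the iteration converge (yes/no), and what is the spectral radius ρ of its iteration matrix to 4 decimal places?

A = D + L + U where D = diag(-4, 3.2, 4.8, -3.3).
T_GS = -(D+L)⁻¹U: row 0 first, T[0,2] = -(0.6)/(-4) = +0.1500; later rows by forward substitution.
  T[0,:] = [+0.0000, +0.8750, +0.1500, +0.7500]
  T[1,:] = [+0.0000, -0.4648, +0.8266, -0.7422]
  T[2,:] = [+0.0000, +0.6221, -0.5730, +0.0827]
  T[3,:] = [+0.0000, +0.0551, +0.7097, +0.4255]
moduli |λ_i(T)| = 1.3614, 0.5591, 0.5591, 0.0000.
spectral radius ρ = 1.3614; 1.3614 > 1 ⇒ diverges.

no, ρ = 1.3614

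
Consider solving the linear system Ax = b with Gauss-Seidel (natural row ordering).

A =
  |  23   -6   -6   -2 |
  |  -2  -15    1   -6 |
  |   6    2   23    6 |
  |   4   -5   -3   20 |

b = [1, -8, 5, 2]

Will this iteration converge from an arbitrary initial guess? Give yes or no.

Let D = diag(23, -15, 23, 20); L, U the strict triangles.
GS T = -(D+L)⁻¹U: row 0 first, T[0,3] = -(-2)/(23) = +0.0870; later rows by forward substitution.
  T[0,:] = [+0.0000  +0.2609  +0.2609  +0.0870]
  T[1,:] = [+0.0000  -0.0348  +0.0319  -0.4116]
  T[2,:] = [+0.0000  -0.0650  -0.0708  -0.2478]
  T[3,:] = [+0.0000  -0.0706  -0.0548  -0.1575]
eigenvalue magnitudes: 0.3212, 0.0896, 0.0315, 0.0000.
ρ(T) = max|λ| = 0.3212; 0.3212 < 1 ⇒ converges.

yes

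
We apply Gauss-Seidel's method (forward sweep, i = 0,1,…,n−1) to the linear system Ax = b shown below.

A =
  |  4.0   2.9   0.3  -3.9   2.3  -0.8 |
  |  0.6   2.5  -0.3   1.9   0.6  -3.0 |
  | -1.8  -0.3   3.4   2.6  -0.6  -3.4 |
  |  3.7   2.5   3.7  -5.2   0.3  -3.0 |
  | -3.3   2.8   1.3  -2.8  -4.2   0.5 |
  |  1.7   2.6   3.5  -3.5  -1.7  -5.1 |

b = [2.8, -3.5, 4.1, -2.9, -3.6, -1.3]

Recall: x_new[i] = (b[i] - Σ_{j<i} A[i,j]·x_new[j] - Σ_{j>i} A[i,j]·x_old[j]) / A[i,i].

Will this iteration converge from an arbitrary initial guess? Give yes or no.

no

Split A = D + L + U, D = diag(4, 2.5, 3.4, -5.2, -4.2, -5.1).
Gauss-Seidel: T = -(D+L)⁻¹U, row 0 first, T[0,3] = -(-3.9)/(4) = +0.9750; later rows by forward substitution.
  T[0,:] = [+0.0000, -0.7250, -0.0750, +0.9750, -0.5750, +0.2000]
  T[1,:] = [+0.0000, +0.1740, +0.1380, -0.9940, -0.1020, +1.1520]
  T[2,:] = [+0.0000, -0.3685, -0.0275, -0.3362, -0.1369, +1.2075]
  T[3,:] = [+0.0000, -0.6944, -0.0066, -0.0234, -0.4979, +0.9784]
  T[4,:] = [+0.0000, +1.0345, +0.1468, -1.5172, +0.6733, +0.4514]
  T[5,:] = [+0.0000, -0.2741, -0.0179, +0.1093, -0.2204, +0.6607]
moduli |λ_i(T)| = 1.4193, 0.6346, 0.6197, 0.0576, 0.0047, 0.0000.
ρ(T) = max|λ| = 1.4193; 1.4193 > 1, so it fails to converge.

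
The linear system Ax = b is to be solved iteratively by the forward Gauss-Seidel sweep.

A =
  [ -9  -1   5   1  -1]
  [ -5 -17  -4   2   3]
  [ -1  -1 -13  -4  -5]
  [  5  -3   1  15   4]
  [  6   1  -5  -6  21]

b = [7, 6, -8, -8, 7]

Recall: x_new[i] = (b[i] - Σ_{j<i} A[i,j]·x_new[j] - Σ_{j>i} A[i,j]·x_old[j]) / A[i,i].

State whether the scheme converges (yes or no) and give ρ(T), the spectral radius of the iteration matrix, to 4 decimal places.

yes, ρ = 0.5152

Let D = diag(-9, -17, -13, 15, 21); L, U the strict triangles.
GS T = -(D+L)⁻¹U: row 0 first, T[0,3] = -(1)/(-9) = +0.1111; later rows by forward substitution.
  T[0,:] = [+0.0000, -0.1111, +0.5556, +0.1111, -0.1111]
  T[1,:] = [+0.0000, +0.0327, -0.3987, +0.0850, +0.2092]
  T[2,:] = [+0.0000, +0.0060, -0.0121, -0.3228, -0.3922]
  T[3,:] = [+0.0000, +0.0432, -0.2641, +0.0015, -0.1617]
  T[4,:] = [+0.0000, +0.0440, -0.2181, -0.1122, -0.1178]
|eigenvalues of T|: 0.5152, 0.3741, 0.0835, 0.0381, 0.0000.
ρ = 0.5152; 0.5152 < 1, so it converges for any x₀.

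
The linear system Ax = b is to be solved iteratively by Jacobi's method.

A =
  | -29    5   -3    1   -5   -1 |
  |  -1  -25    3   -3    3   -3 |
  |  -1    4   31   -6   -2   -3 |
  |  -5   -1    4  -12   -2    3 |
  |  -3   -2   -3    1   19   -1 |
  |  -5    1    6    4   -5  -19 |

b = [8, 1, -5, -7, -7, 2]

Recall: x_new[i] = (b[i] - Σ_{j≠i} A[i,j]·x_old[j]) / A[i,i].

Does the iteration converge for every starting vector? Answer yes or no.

Write A = D+L+U with D = diag(-29, -25, 31, -12, 19, -19).
Jacobi: T = -D⁻¹(L+U), T[5,2] = -(6)/(-19) = +0.3158; T[5,5] = 0.
  T[0,:] = [+0.0000  +0.1724  -0.1034  +0.0345  -0.1724  -0.0345]
  T[1,:] = [-0.0400  +0.0000  +0.1200  -0.1200  +0.1200  -0.1200]
  T[2,:] = [+0.0323  -0.1290  +0.0000  +0.1935  +0.0645  +0.0968]
  T[3,:] = [-0.4167  -0.0833  +0.3333  +0.0000  -0.1667  +0.2500]
  T[4,:] = [+0.1579  +0.1053  +0.1579  -0.0526  +0.0000  +0.0526]
  T[5,:] = [-0.2632  +0.0526  +0.3158  +0.2105  -0.2632  +0.0000]
eigenvalue magnitudes: 0.5116, 0.2846, 0.2846, 0.2015, 0.2015, 0.0905.
spectral radius ρ = 0.5116; 0.5116 < 1: convergent.

yes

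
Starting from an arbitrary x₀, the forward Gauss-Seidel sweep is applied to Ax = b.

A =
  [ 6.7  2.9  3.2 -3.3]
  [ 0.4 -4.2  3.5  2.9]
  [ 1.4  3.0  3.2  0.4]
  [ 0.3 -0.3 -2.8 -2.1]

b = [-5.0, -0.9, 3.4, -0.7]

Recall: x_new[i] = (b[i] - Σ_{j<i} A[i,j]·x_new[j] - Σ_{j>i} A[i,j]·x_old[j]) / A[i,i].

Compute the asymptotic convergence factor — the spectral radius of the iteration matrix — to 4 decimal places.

Let D = diag(6.7, -4.2, 3.2, -2.1); L, U the strict triangles.
T_GS = -(D+L)⁻¹U: row 0 first, T[0,3] = -(-3.3)/(6.7) = +0.4925; later rows by forward substitution.
  T[0,:] = [+0.0000 -0.4328 -0.4776 +0.4925]
  T[1,:] = [+0.0000 -0.0412 +0.7878 +0.7374]
  T[2,:] = [+0.0000 +0.2280 -0.5297 -1.0318]
  T[3,:] = [+0.0000 -0.3600 +0.5254 +1.3407]
|eigenvalues of T|: 0.9054, 0.0843, 0.0843, 0.0000.
spectral radius ρ = 0.9054; 0.9054 < 1, so it converges for any x₀.

0.9054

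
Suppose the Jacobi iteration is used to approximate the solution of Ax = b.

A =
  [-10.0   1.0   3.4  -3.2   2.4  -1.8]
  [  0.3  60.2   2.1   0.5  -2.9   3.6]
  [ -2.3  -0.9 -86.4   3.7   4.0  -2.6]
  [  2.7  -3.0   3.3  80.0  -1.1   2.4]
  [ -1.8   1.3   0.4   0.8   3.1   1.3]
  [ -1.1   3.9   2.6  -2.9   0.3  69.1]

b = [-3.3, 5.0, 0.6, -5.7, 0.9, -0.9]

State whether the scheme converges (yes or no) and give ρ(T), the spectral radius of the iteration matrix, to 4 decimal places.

Diagonal D = diag(-10, 60.2, -86.4, 80, 3.1, 69.1); L, U strict lower/upper.
Jacobi: T = -D⁻¹(L+U), T[1,4] = -(-2.9)/(60.2) = +0.0482; T[1,1] = 0.
  T[0,:] = [+0.0000 +0.1000 +0.3400 -0.3200 +0.2400 -0.1800]
  T[1,:] = [-0.0050 +0.0000 -0.0349 -0.0083 +0.0482 -0.0598]
  T[2,:] = [-0.0266 -0.0104 +0.0000 +0.0428 +0.0463 -0.0301]
  T[3,:] = [-0.0338 +0.0375 -0.0413 +0.0000 +0.0138 -0.0300]
  T[4,:] = [+0.5806 -0.4194 -0.1290 -0.2581 +0.0000 -0.4194]
  T[5,:] = [+0.0159 -0.0564 -0.0376 +0.0420 -0.0043 +0.0000]
|λ(T)| sorted: 0.3822, 0.2469, 0.1200, 0.0434, 0.0263, 0.0263.
spectral radius ρ = 0.3822; 0.3822 < 1: convergent.

yes, ρ = 0.3822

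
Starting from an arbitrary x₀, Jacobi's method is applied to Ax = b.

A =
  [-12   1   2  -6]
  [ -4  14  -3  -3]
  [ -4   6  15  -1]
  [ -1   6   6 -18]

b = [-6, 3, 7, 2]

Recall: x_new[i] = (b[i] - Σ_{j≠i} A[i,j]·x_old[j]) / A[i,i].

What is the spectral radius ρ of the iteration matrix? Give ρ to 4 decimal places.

0.5974

Let D = diag(-12, 14, 15, -18); L, U the strict triangles.
Jacobi T = -D⁻¹(L+U): T[2,3] = -(-1)/(15) = +0.0667; T[2,2] = 0.
  T[0,:] = [+0.0000  +0.0833  +0.1667  -0.5000]
  T[1,:] = [+0.2857  +0.0000  +0.2143  +0.2143]
  T[2,:] = [+0.2667  -0.4000  +0.0000  +0.0667]
  T[3,:] = [-0.0556  +0.3333  +0.3333  +0.0000]
|eigenvalues of T|: 0.5974, 0.4534, 0.4534, 0.0942.
ρ = 0.5974; 0.5974 < 1: convergent.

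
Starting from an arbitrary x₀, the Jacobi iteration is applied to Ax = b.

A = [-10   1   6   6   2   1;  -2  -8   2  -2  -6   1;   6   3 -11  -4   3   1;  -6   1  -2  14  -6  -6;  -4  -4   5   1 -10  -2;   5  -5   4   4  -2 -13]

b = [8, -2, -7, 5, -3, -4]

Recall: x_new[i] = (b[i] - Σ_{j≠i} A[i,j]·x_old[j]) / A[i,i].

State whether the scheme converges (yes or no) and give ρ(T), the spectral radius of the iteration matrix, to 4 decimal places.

no, ρ = 1.1509

A = D + L + U where D = diag(-10, -8, -11, 14, -10, -13).
T_J = -D⁻¹(L+U): T[0,5] = -(1)/(-10) = +0.1000; T[0,0] = 0.
  T[0,:] = [+0.0000 +0.1000 +0.6000 +0.6000 +0.2000 +0.1000]
  T[1,:] = [-0.2500 +0.0000 +0.2500 -0.2500 -0.7500 +0.1250]
  T[2,:] = [+0.5455 +0.2727 +0.0000 -0.3636 +0.2727 +0.0909]
  T[3,:] = [+0.4286 -0.0714 +0.1429 +0.0000 +0.4286 +0.4286]
  T[4,:] = [-0.4000 -0.4000 +0.5000 +0.1000 +0.0000 -0.2000]
  T[5,:] = [+0.3846 -0.3846 +0.3077 +0.3077 -0.1538 +0.0000]
|eigenvalues of T|: 1.1509, 0.7073, 0.5979, 0.5979, 0.5075, 0.5075.
ρ(T) = max|λ| = 1.1509; 1.1509 > 1: divergent.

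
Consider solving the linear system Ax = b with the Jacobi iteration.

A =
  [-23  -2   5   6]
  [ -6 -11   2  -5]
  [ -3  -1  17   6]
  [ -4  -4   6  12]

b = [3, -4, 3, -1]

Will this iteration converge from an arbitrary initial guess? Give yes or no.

yes

Diagonal D = diag(-23, -11, 17, 12); L, U strict lower/upper.
Jacobi T = -D⁻¹(L+U): T[0,3] = -(6)/(-23) = +0.2609; T[0,0] = 0.
  T[0,:] = [+0.0000  -0.0870  +0.2174  +0.2609]
  T[1,:] = [-0.5455  +0.0000  +0.1818  -0.4545]
  T[2,:] = [+0.1765  +0.0588  +0.0000  -0.3529]
  T[3,:] = [+0.3333  +0.3333  -0.5000  +0.0000]
|λ(T)| sorted: 0.6338, 0.3231, 0.3231, 0.2097.
ρ(T) = max|λ| = 0.6338; 0.6338 < 1, so it converges for any x₀.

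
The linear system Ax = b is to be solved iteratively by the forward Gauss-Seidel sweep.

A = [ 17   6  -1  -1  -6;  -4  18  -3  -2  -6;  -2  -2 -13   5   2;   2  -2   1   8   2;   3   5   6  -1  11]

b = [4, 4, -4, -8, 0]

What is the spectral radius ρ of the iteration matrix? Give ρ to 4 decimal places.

Write A = D+L+U with D = diag(17, 18, -13, 8, 11).
T_GS = -(D+L)⁻¹U: row 0 first, T[0,4] = -(-6)/(17) = +0.3529; later rows by forward substitution.
  T[0,:] = [+0.0000 -0.3529 +0.0588 +0.0588 +0.3529]
  T[1,:] = [+0.0000 -0.0784 +0.1797 +0.1242 +0.4118]
  T[2,:] = [+0.0000 +0.0664 -0.0367 +0.3565 +0.0362]
  T[3,:] = [+0.0000 +0.0603 +0.0348 -0.0282 -0.2398]
  T[4,:] = [+0.0000 +0.1012 -0.0746 -0.2695 -0.3250]
moduli |λ_i(T)| = 0.5472, 0.2047, 0.1961, 0.0702, 0.0000.
spectral radius ρ = 0.5472; 0.5472 < 1 ⇒ converges.

0.5472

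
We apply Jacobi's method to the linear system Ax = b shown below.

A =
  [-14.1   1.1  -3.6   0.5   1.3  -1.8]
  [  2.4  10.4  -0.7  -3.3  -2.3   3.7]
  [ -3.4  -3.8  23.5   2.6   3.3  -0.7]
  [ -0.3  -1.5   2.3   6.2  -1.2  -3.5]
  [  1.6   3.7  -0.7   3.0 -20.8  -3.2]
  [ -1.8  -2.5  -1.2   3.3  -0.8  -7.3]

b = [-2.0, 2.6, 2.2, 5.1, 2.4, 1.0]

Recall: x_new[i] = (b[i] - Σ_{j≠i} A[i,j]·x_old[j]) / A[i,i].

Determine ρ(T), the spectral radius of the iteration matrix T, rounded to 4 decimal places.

0.7999

Split A = D + L + U, D = diag(-14.1, 10.4, 23.5, 6.2, -20.8, -7.3).
Jacobi: T = -D⁻¹(L+U), T[2,1] = -(-3.8)/(23.5) = +0.1617; T[2,2] = 0.
  T[0,:] = [+0.0000 +0.0780 -0.2553 +0.0355 +0.0922 -0.1277]
  T[1,:] = [-0.2308 +0.0000 +0.0673 +0.3173 +0.2212 -0.3558]
  T[2,:] = [+0.1447 +0.1617 +0.0000 -0.1106 -0.1404 +0.0298]
  T[3,:] = [+0.0484 +0.2419 -0.3710 +0.0000 +0.1935 +0.5645]
  T[4,:] = [+0.0769 +0.1779 -0.0337 +0.1442 +0.0000 -0.1538]
  T[5,:] = [-0.2466 -0.3425 -0.1644 +0.4521 -0.1096 +0.0000]
|roots of det(T-λI)|: 0.7999, 0.5548, 0.4388, 0.1975, 0.1975, 0.0890.
ρ = 0.7999; 0.7999 < 1, so it converges for any x₀.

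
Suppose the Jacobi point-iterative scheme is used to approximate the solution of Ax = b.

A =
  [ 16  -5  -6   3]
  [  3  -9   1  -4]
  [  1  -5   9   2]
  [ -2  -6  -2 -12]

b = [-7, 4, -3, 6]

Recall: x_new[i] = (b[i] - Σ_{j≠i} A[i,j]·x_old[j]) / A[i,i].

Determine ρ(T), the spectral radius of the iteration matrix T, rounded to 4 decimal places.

Let D = diag(16, -9, 9, -12); L, U the strict triangles.
Jacobi: T = -D⁻¹(L+U), T[1,2] = -(1)/(-9) = +0.1111; T[1,1] = 0.
  T[0,:] = [+0.0000  +0.3125  +0.3750  -0.1875]
  T[1,:] = [+0.3333  +0.0000  +0.1111  -0.4444]
  T[2,:] = [-0.1111  +0.5556  +0.0000  -0.2222]
  T[3,:] = [-0.1667  -0.5000  -0.1667  +0.0000]
|eigenvalues of T|: 0.8299, 0.4269, 0.3194, 0.3194.
ρ(T) = max|λ| = 0.8299; 0.8299 < 1: convergent.

0.8299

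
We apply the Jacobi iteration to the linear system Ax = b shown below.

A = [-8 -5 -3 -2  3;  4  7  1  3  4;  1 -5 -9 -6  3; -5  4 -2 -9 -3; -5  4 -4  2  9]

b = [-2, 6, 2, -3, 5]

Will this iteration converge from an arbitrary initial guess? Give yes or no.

Split A = D + L + U, D = diag(-8, 7, -9, -9, 9).
Jacobi T = -D⁻¹(L+U): T[4,3] = -(2)/(9) = -0.2222; T[4,4] = 0.
  T[0,:] = [+0.0000 -0.6250 -0.3750 -0.2500 +0.3750]
  T[1,:] = [-0.5714 +0.0000 -0.1429 -0.4286 -0.5714]
  T[2,:] = [+0.1111 -0.5556 +0.0000 -0.6667 +0.3333]
  T[3,:] = [-0.5556 +0.4444 -0.2222 +0.0000 -0.3333]
  T[4,:] = [+0.5556 -0.4444 +0.4444 -0.2222 +0.0000]
|roots of det(T-λI)|: 1.1588, 0.8755, 0.4467, 0.2035, 0.0401.
ρ(T) = max|λ| = 1.1588; 1.1588 > 1, so it fails to converge.

no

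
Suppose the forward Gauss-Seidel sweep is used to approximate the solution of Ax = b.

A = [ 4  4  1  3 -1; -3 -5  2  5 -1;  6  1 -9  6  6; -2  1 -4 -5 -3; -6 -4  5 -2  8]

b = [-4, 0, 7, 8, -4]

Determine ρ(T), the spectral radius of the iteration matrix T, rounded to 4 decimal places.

1.5100

Write A = D+L+U with D = diag(4, -5, -9, -5, 8).
T_GS = -(D+L)⁻¹U: row 0 first, T[0,1] = -(4)/(4) = -1.0000; later rows by forward substitution.
  T[0,:] = [+0.0000, -1.0000, -0.2500, -0.7500, +0.2500]
  T[1,:] = [+0.0000, +0.6000, +0.5500, +1.4500, -0.3500]
  T[2,:] = [+0.0000, -0.6000, -0.1056, +0.3278, +0.7944]
  T[3,:] = [+0.0000, +1.0000, +0.2944, +0.3278, -1.4056]
  T[4,:] = [+0.0000, +0.1750, +0.2271, +0.0396, -0.8354]
moduli |λ_i(T)| = 1.5100, 1.2233, 0.2549, 0.2549, 0.0000.
spectral radius ρ = 1.5100; 1.5100 > 1, so it fails to converge.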